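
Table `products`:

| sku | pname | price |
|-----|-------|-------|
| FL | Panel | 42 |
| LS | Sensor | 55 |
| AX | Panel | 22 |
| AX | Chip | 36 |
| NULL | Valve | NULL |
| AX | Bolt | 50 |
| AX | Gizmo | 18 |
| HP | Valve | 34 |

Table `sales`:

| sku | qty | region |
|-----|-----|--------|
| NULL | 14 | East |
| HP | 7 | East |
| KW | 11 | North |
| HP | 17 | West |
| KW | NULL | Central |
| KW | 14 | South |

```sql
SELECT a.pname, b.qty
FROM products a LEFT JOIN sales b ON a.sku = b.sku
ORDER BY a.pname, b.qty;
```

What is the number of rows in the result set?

9

LEFT JOIN keeps every row from `products`; unmatched rows get NULL for `sales`'s columns.
Matching on a.sku = b.sku. A NULL in a compared column never satisfies the condition.
- a row (sku=FL): no match → kept, b columns NULL.
- a row (sku=LS): no match → kept, b columns NULL.
- a row (sku=AX): no match → kept, b columns NULL.
- a row (sku=AX): no match → kept, b columns NULL.
- a row (sku=NULL): no match → kept, b columns NULL.
- a row (sku=AX): no match → kept, b columns NULL.
- a row (sku=AX): no match → kept, b columns NULL.
- a row (sku=HP): matches 2 b row(s) → 2 output row(s).
Total: 2 matched + 7 padded = 9 rows.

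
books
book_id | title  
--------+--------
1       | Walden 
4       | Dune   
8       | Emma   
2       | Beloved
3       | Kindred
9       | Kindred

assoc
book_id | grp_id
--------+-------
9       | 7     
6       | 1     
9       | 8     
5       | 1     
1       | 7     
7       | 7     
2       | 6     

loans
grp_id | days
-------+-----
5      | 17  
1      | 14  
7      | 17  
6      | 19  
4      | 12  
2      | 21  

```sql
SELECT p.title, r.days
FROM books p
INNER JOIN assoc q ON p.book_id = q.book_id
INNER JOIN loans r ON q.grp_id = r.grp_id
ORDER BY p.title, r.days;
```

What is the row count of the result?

3

Step 1 — p INNER JOIN q on book_id → 4 row(s).
Then INNER JOIN `loans r` on grp_id: keep only rows whose q.grp_id appears in r.
Result: 3 row(s).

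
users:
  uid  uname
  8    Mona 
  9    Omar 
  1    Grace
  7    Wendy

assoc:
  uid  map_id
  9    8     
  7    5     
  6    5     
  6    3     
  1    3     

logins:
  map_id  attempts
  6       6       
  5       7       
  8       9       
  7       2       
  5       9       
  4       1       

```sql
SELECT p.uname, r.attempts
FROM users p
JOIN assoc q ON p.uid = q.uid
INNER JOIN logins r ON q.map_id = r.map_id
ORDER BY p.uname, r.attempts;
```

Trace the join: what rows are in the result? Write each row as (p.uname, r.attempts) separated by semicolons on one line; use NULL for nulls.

(Omar, 9); (Wendy, 7); (Wendy, 9)

Step 1 — p INNER JOIN q on uid → 3 row(s).
Then INNER JOIN `logins r` on map_id: keep only rows whose q.map_id appears in r.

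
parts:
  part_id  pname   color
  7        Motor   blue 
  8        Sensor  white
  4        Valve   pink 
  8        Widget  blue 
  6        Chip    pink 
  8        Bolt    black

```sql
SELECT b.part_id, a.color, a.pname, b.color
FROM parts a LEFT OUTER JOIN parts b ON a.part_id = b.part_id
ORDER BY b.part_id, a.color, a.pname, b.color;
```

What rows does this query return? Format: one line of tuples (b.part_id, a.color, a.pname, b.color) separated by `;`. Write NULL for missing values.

LEFT JOIN keeps every row from `parts a`; unmatched rows get NULL for `parts b`'s columns.
Matching on a.part_id = b.part_id.
Matched pairs: 12; unmatched a rows kept: 0.

(4, pink, Valve, pink); (6, pink, Chip, pink); (7, blue, Motor, blue); (8, black, Bolt, black); (8, black, Bolt, blue); (8, black, Bolt, white); (8, blue, Widget, black); (8, blue, Widget, blue); (8, blue, Widget, white); (8, white, Sensor, black); (8, white, Sensor, blue); (8, white, Sensor, white)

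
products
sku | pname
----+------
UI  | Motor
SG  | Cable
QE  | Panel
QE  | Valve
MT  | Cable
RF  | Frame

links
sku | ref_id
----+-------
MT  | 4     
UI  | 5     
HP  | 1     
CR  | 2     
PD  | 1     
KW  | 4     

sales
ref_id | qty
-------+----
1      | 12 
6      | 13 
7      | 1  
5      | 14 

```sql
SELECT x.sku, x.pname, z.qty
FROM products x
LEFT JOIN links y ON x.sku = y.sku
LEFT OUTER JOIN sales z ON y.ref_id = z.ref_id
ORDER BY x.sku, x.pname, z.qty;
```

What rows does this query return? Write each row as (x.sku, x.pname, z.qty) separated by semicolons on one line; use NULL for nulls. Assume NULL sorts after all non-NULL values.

(MT, Cable, NULL); (QE, Panel, NULL); (QE, Valve, NULL); (RF, Frame, NULL); (SG, Cable, NULL); (UI, Motor, 14)

Evaluate left to right. First `products x LEFT JOIN links y` on sku: 6 row(s).
Then LEFT JOIN `sales z` on ref_id: each of those 6 rows is kept; rows whose y.ref_id has no match in z get NULL for z's columns.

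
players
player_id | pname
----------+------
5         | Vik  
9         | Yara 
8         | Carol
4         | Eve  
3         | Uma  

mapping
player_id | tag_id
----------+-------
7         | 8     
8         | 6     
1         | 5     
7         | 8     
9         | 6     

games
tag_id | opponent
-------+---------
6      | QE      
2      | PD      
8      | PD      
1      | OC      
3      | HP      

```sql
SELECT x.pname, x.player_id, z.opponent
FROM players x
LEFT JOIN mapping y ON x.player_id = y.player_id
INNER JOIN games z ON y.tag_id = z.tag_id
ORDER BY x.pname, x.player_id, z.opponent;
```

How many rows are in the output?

2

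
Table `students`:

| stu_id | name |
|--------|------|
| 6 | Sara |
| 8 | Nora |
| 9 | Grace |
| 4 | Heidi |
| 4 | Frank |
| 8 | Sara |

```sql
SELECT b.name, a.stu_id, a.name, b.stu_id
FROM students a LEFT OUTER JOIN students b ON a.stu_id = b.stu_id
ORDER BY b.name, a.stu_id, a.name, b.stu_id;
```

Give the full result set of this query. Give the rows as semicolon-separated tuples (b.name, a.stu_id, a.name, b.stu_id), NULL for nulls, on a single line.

LEFT JOIN keeps every row from `students a`; unmatched rows get NULL for `students b`'s columns.
Matching on a.stu_id = b.stu_id.
- a (stu_id=6) pairs with 1 row(s) of b.
- a (stu_id=8) pairs with 2 row(s) of b.
- a (stu_id=9) pairs with 1 row(s) of b.
- a (stu_id=4) pairs with 2 row(s) of b.
- a (stu_id=4) pairs with 2 row(s) of b.
- a (stu_id=8) pairs with 2 row(s) of b.
After projecting and ordering:
b.name | a.stu_id | a.name | b.stu_id
Frank | 4 | Frank | 4
Frank | 4 | Heidi | 4
Grace | 9 | Grace | 9
Heidi | 4 | Frank | 4
Heidi | 4 | Heidi | 4
Nora | 8 | Nora | 8
Nora | 8 | Sara | 8
Sara | 6 | Sara | 6
Sara | 8 | Nora | 8
Sara | 8 | Sara | 8

(Frank, 4, Frank, 4); (Frank, 4, Heidi, 4); (Grace, 9, Grace, 9); (Heidi, 4, Frank, 4); (Heidi, 4, Heidi, 4); (Nora, 8, Nora, 8); (Nora, 8, Sara, 8); (Sara, 6, Sara, 6); (Sara, 8, Nora, 8); (Sara, 8, Sara, 8)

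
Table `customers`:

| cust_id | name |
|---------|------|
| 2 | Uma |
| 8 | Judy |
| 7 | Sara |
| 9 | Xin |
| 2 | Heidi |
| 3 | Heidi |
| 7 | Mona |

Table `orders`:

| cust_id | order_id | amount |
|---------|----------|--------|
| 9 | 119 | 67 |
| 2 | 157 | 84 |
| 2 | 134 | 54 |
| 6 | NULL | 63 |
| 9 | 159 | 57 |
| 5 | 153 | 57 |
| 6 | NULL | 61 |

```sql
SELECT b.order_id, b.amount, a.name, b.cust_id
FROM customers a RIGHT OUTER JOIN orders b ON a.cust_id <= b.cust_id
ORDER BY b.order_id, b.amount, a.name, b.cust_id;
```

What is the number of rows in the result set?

27

RIGHT JOIN keeps every row from `orders`; unmatched rows get NULL for `customers`'s columns.
Matching on a.cust_id <= b.cust_id.
- a row (cust_id=2): matches 7 b row(s) → 7 output row(s).
- a row (cust_id=8): matches 2 b row(s) → 2 output row(s).
- a row (cust_id=7): matches 2 b row(s) → 2 output row(s).
- a row (cust_id=9): matches 2 b row(s) → 2 output row(s).
- a row (cust_id=2): matches 7 b row(s) → 7 output row(s).
- a row (cust_id=3): matches 5 b row(s) → 5 output row(s).
- a row (cust_id=7): matches 2 b row(s) → 2 output row(s).
- every b row matched at least one a row.
Total: 27 rows.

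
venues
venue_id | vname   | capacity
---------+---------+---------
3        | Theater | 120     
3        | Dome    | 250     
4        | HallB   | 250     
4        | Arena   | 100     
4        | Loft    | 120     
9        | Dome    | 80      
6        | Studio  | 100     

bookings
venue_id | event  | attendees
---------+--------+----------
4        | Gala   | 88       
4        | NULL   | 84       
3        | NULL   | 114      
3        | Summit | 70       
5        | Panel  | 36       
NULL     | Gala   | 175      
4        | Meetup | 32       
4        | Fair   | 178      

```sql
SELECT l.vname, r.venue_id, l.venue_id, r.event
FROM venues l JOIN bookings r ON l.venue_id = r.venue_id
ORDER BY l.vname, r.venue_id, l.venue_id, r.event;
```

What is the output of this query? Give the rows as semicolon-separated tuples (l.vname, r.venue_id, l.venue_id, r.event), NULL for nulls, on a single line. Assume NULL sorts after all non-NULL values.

(Arena, 4, 4, Fair); (Arena, 4, 4, Gala); (Arena, 4, 4, Meetup); (Arena, 4, 4, NULL); (Dome, 3, 3, Summit); (Dome, 3, 3, NULL); (HallB, 4, 4, Fair); (HallB, 4, 4, Gala); (HallB, 4, 4, Meetup); (HallB, 4, 4, NULL); (Loft, 4, 4, Fair); (Loft, 4, 4, Gala); (Loft, 4, 4, Meetup); (Loft, 4, 4, NULL); (Theater, 3, 3, Summit); (Theater, 3, 3, NULL)

INNER JOIN keeps only pairs where the ON condition holds.
Matching on l.venue_id = r.venue_id. A NULL in a compared column never satisfies the condition.
- l (venue_id=3) pairs with 2 row(s) of r.
- l (venue_id=3) pairs with 2 row(s) of r.
- l (venue_id=4) pairs with 4 row(s) of r.
- l (venue_id=4) pairs with 4 row(s) of r.
- l (venue_id=4) pairs with 4 row(s) of r.
- l (venue_id=9) has no partner → excluded.
- l (venue_id=6) has no partner → excluded.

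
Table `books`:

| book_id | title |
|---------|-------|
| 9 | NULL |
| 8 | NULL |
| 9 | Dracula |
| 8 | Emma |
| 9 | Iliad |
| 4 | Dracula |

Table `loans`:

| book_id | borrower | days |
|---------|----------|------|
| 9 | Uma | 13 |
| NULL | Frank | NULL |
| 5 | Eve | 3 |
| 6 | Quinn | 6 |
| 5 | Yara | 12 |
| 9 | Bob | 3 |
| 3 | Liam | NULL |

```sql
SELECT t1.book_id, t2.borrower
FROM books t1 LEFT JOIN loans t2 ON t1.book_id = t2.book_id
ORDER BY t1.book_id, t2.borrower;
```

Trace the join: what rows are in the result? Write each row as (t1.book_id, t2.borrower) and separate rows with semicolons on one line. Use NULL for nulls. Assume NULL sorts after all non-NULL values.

(4, NULL); (8, NULL); (8, NULL); (9, Bob); (9, Bob); (9, Bob); (9, Uma); (9, Uma); (9, Uma)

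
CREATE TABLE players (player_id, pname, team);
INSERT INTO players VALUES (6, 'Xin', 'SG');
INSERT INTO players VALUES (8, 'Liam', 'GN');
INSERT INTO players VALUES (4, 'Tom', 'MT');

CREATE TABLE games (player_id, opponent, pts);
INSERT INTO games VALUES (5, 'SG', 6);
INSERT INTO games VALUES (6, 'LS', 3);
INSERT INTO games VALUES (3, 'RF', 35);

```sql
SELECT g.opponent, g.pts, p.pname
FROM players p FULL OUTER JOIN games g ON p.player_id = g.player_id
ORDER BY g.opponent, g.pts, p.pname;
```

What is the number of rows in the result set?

FULL OUTER JOIN keeps every row from both sides; unmatched rows get NULL for the other side's columns.
Matching on p.player_id = g.player_id.
- p row (player_id=6): matches 1 g row(s) → 1 output row(s).
- p row (player_id=8): no match → kept, g columns NULL.
- p row (player_id=4): no match → kept, g columns NULL.
- 2 g row(s) had no p match → kept, p columns NULL.
Total: 1 matched + 4 padded = 5 rows.

5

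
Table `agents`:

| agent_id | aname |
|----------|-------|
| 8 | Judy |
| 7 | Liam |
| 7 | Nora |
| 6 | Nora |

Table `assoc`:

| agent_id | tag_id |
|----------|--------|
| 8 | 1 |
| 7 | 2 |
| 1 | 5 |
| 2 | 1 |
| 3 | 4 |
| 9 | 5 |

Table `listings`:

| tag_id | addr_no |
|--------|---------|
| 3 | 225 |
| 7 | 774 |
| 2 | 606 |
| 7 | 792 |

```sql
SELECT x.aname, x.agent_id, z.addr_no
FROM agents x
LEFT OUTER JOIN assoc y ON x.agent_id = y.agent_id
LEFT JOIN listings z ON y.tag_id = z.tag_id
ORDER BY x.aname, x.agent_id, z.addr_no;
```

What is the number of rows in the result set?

Joins associate left-to-right: agents LEFT JOIN assoc on agent_id gives 4 intermediate row(s).
Then LEFT JOIN `listings z` on tag_id: each of those 4 rows is kept; rows whose y.tag_id has no match in z get NULL for z's columns.
Result: 4 row(s).

4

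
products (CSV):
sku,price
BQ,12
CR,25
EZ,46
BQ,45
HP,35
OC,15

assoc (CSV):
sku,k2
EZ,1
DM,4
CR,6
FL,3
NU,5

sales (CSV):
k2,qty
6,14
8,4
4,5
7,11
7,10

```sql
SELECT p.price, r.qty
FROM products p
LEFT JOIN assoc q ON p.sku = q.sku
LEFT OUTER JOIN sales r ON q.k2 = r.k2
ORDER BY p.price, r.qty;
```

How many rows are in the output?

6

Step 1 — p LEFT JOIN q on sku → 6 row(s).
Then LEFT JOIN `sales r` on k2: each of those 6 rows is kept; rows whose q.k2 has no match in r get NULL for r's columns.
Result: 6 row(s).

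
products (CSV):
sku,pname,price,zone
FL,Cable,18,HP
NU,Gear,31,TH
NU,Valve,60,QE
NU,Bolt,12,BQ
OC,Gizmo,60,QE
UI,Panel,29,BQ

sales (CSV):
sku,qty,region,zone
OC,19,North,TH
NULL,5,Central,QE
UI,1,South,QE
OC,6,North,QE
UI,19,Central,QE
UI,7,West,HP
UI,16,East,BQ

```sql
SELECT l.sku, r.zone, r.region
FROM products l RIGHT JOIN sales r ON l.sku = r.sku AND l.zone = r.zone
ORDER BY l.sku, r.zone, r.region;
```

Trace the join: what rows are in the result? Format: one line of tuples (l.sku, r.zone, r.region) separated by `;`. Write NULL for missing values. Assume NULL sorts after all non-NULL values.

(OC, QE, North); (UI, BQ, East); (NULL, HP, West); (NULL, QE, Central); (NULL, QE, Central); (NULL, QE, South); (NULL, TH, North)

RIGHT JOIN keeps every row from `sales`; unmatched rows get NULL for `products`'s columns.
Matching on l.sku = r.sku AND l.zone = r.zone. A NULL in a compared column never satisfies the condition.
Matched pairs: 2; unmatched r rows kept: 5.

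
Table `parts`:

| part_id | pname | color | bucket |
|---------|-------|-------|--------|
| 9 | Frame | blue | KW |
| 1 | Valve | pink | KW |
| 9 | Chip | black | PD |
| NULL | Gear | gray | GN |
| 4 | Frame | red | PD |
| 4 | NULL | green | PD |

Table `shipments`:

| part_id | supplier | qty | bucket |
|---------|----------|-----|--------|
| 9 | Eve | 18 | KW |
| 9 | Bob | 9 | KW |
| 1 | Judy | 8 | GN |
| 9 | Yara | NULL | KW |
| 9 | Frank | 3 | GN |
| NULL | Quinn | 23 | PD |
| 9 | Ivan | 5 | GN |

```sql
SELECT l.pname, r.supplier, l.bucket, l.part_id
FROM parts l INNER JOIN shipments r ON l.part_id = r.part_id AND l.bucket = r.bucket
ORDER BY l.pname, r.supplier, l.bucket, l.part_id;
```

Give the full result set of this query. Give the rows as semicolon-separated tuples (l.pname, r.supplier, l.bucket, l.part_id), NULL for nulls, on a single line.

INNER JOIN keeps only pairs where the ON condition holds.
Matching on l.part_id = r.part_id AND l.bucket = r.bucket. A NULL in a compared column never satisfies the condition.
- l row (part_id=9, bucket=KW): matches 3 r row(s) → 3 output row(s).
- l row (part_id=1, bucket=KW): no match → dropped.
- l row (part_id=9, bucket=PD): no match → dropped.
- l row (part_id=NULL, bucket=GN): no match → dropped.
- l row (part_id=4, bucket=PD): no match → dropped.
- l row (part_id=4, bucket=PD): no match → dropped.
After projecting and ordering:
l.pname | r.supplier | l.bucket | l.part_id
Frame | Bob | KW | 9
Frame | Eve | KW | 9
Frame | Yara | KW | 9

(Frame, Bob, KW, 9); (Frame, Eve, KW, 9); (Frame, Yara, KW, 9)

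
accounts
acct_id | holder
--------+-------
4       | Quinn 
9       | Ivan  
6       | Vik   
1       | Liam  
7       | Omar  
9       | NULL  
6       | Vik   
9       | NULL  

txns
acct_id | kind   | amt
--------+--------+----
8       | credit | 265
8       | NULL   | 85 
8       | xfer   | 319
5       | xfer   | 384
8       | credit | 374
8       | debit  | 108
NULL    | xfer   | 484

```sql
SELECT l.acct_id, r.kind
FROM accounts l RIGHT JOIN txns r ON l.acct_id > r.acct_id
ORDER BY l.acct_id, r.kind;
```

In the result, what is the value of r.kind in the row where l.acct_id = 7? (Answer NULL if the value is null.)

xfer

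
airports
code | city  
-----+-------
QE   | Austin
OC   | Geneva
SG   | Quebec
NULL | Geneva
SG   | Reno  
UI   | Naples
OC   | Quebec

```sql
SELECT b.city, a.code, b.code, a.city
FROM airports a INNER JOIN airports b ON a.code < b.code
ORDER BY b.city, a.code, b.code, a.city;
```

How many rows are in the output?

INNER JOIN keeps only pairs where the ON condition holds.
Matching on a.code < b.code. A NULL in a compared column never satisfies the condition.
- a[0] code=QE → 3 match(es) in b → 3 row(s).
- a[1] code=OC → 4 match(es) in b → 4 row(s).
- a[2] code=SG → 1 match(es) in b → 1 row(s).
- a[3] code=NULL → no match; dropped.
- a[4] code=SG → 1 match(es) in b → 1 row(s).
- a[5] code=UI → no match; dropped.
- a[6] code=OC → 4 match(es) in b → 4 row(s).
Total: 13 rows.

13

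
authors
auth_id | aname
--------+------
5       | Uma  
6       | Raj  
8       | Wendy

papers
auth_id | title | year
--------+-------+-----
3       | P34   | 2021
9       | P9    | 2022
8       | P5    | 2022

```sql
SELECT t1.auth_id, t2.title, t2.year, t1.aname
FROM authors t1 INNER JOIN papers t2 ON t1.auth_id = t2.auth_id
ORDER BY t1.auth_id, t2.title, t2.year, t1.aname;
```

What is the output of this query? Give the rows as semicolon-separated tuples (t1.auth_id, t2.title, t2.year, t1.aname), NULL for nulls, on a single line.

INNER JOIN keeps only pairs where the ON condition holds.
Matching on t1.auth_id = t2.auth_id.
- t1 (auth_id=5) has no partner → excluded.
- t1 (auth_id=6) has no partner → excluded.
- t1 (auth_id=8) pairs with 1 row(s) of t2.
After projecting and ordering:
t1.auth_id | t2.title | t2.year | t1.aname
8 | P5 | 2022 | Wendy

(8, P5, 2022, Wendy)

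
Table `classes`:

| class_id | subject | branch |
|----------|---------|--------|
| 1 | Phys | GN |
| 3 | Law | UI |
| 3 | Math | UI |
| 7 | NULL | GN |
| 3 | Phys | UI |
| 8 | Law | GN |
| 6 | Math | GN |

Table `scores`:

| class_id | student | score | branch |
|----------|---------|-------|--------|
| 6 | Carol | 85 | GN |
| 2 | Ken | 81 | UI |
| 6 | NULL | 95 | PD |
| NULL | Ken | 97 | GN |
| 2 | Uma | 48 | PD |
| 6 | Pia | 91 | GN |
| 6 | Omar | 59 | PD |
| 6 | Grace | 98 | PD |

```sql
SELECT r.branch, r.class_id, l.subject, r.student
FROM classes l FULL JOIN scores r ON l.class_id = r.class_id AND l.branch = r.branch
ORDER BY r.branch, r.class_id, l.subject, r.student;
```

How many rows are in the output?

FULL OUTER JOIN keeps every row from both sides; unmatched rows get NULL for the other side's columns.
Matching on l.class_id = r.class_id AND l.branch = r.branch. A NULL in a compared column never satisfies the condition.
- l (class_id=1, branch=GN) has no partner → padded with NULL.
- l (class_id=3, branch=UI) has no partner → padded with NULL.
- l (class_id=3, branch=UI) has no partner → padded with NULL.
- l (class_id=7, branch=GN) has no partner → padded with NULL.
- l (class_id=3, branch=UI) has no partner → padded with NULL.
- l (class_id=8, branch=GN) has no partner → padded with NULL.
- l (class_id=6, branch=GN) pairs with 2 row(s) of r.
- plus 6 unmatched r row(s), each kept with NULL l columns.
Total: 2 matched + 12 padded = 14 rows.

14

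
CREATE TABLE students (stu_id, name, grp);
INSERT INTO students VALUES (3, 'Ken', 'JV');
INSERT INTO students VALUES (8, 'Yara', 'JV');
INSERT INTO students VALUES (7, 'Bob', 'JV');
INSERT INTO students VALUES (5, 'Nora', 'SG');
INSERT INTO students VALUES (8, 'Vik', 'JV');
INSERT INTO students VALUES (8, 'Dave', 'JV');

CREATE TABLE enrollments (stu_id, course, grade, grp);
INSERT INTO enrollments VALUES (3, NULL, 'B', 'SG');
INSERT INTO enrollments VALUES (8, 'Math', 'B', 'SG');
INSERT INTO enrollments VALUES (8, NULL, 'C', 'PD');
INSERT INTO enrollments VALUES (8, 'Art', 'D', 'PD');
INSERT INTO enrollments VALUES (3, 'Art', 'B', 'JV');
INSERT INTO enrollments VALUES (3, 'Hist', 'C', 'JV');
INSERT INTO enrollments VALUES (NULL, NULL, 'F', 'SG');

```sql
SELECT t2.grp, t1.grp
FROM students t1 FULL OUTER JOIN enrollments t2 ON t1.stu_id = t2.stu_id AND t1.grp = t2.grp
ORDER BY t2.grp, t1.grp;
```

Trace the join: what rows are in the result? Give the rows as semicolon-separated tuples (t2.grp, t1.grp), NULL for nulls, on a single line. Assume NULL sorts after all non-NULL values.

(JV, JV); (JV, JV); (PD, NULL); (PD, NULL); (SG, NULL); (SG, NULL); (SG, NULL); (NULL, JV); (NULL, JV); (NULL, JV); (NULL, JV); (NULL, SG)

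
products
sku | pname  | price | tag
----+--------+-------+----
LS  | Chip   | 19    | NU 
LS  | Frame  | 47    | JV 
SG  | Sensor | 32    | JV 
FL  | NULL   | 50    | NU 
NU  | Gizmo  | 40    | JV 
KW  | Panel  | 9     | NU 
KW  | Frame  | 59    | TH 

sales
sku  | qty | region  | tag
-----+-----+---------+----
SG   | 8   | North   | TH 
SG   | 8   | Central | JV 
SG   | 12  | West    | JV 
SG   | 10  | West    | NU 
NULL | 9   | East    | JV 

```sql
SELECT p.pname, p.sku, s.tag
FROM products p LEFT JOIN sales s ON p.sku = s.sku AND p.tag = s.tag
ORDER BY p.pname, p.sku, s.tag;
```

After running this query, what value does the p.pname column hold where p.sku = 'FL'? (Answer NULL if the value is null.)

NULL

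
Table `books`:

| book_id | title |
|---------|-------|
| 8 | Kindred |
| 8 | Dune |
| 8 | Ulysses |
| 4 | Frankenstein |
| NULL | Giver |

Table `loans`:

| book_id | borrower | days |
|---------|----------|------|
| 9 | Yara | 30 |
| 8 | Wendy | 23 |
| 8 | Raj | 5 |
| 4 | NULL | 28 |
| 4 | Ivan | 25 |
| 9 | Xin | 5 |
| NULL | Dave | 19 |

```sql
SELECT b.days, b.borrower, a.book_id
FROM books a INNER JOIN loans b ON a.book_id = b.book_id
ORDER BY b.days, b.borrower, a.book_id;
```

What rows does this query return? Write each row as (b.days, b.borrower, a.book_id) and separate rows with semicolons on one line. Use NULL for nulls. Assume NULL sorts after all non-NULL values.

(5, Raj, 8); (5, Raj, 8); (5, Raj, 8); (23, Wendy, 8); (23, Wendy, 8); (23, Wendy, 8); (25, Ivan, 4); (28, NULL, 4)

INNER JOIN keeps only pairs where the ON condition holds.
Matching on a.book_id = b.book_id. A NULL in a compared column never satisfies the condition.
- a (book_id=8) pairs with 2 row(s) of b.
- a (book_id=8) pairs with 2 row(s) of b.
- a (book_id=8) pairs with 2 row(s) of b.
- a (book_id=4) pairs with 2 row(s) of b.
- a (book_id=NULL) has no partner → excluded.
After projecting and ordering:
b.days | b.borrower | a.book_id
5 | Raj | 8
5 | Raj | 8
5 | Raj | 8
23 | Wendy | 8
23 | Wendy | 8
23 | Wendy | 8
25 | Ivan | 4
28 | NULL | 4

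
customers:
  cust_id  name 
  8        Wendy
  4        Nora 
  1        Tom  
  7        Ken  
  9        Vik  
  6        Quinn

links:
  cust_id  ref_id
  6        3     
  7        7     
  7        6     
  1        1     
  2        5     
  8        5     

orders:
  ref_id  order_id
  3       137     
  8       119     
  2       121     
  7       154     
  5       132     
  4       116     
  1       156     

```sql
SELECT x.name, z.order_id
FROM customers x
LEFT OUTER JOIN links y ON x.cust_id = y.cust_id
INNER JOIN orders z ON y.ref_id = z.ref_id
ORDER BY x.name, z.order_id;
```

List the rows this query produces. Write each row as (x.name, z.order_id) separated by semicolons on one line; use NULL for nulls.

(Ken, 154); (Quinn, 137); (Tom, 156); (Wendy, 132)

Evaluate left to right. First `customers x LEFT JOIN links y` on cust_id: 7 row(s).
Then INNER JOIN `orders z` on ref_id: keep only rows whose y.ref_id appears in z.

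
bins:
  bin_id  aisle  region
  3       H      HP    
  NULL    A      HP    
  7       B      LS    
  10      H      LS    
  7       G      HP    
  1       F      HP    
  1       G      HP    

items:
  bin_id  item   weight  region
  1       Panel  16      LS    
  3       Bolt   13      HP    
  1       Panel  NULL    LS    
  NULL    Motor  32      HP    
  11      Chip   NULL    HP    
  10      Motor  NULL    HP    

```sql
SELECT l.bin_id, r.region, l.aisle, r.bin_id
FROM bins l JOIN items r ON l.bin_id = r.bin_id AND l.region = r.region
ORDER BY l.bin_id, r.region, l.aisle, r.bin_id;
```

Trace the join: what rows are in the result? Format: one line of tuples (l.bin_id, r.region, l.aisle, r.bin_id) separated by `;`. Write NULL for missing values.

INNER JOIN keeps only pairs where the ON condition holds.
Matching on l.bin_id = r.bin_id AND l.region = r.region. A NULL in a compared column never satisfies the condition.
- bin_id=3, region=HP: 1 matching r row(s), so 1 row(s) emitted.
- bin_id=NULL, region=HP: no matching r row, dropped.
- bin_id=7, region=LS: no matching r row, dropped.
- bin_id=10, region=LS: no matching r row, dropped.
- bin_id=7, region=HP: no matching r row, dropped.
- bin_id=1, region=HP: no matching r row, dropped.
- bin_id=1, region=HP: no matching r row, dropped.
After projecting and ordering:
l.bin_id | r.region | l.aisle | r.bin_id
3 | HP | H | 3

(3, HP, H, 3)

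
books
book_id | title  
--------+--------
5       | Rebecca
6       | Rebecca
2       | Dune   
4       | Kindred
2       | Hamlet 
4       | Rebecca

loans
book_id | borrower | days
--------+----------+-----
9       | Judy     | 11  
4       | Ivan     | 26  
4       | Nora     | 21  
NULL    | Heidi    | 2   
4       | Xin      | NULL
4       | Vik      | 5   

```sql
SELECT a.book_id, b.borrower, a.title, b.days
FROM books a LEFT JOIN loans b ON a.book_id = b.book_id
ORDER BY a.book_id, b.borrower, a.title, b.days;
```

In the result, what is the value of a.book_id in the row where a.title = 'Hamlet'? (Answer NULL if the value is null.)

2

LEFT JOIN keeps every row from `books`; unmatched rows get NULL for `loans`'s columns.
Matching on a.book_id = b.book_id. A NULL in a compared column never satisfies the condition.
- a[0] book_id=5 → no match; kept with NULLs on the b side.
- a[1] book_id=6 → no match; kept with NULLs on the b side.
- a[2] book_id=2 → no match; kept with NULLs on the b side.
- a[3] book_id=4 → 4 match(es) in b → 4 row(s).
- a[4] book_id=2 → no match; kept with NULLs on the b side.
- a[5] book_id=4 → 4 match(es) in b → 4 row(s).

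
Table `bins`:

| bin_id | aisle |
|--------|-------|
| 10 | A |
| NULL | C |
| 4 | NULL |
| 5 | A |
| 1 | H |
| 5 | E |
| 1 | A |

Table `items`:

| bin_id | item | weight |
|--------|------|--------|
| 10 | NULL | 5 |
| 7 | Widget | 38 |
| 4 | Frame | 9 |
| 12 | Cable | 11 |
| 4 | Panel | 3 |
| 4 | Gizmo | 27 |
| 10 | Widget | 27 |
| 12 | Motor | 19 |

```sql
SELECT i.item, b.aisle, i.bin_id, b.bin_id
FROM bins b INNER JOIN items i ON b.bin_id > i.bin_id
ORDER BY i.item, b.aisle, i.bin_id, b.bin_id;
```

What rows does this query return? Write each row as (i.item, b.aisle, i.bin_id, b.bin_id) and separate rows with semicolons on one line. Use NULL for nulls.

(Frame, A, 4, 5); (Frame, A, 4, 10); (Frame, E, 4, 5); (Gizmo, A, 4, 5); (Gizmo, A, 4, 10); (Gizmo, E, 4, 5); (Panel, A, 4, 5); (Panel, A, 4, 10); (Panel, E, 4, 5); (Widget, A, 7, 10)

INNER JOIN keeps only pairs where the ON condition holds.
Matching on b.bin_id > i.bin_id. A NULL in a compared column never satisfies the condition.
Matched pairs: 10.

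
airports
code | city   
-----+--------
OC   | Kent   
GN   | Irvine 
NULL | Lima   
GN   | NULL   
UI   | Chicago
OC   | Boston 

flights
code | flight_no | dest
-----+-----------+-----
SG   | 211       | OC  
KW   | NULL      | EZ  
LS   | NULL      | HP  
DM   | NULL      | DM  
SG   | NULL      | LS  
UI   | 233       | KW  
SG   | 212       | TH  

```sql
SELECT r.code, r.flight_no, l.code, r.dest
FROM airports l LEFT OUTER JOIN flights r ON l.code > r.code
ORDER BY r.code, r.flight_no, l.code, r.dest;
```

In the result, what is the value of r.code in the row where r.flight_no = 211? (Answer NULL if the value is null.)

SG

LEFT JOIN keeps every row from `airports`; unmatched rows get NULL for `flights`'s columns.
Matching on l.code > r.code. A NULL in a compared column never satisfies the condition.
- l (code=OC) pairs with 3 row(s) of r.
- l (code=GN) pairs with 1 row(s) of r.
- l (code=NULL) has no partner → padded with NULL.
- l (code=GN) pairs with 1 row(s) of r.
- l (code=UI) pairs with 6 row(s) of r.
- l (code=OC) pairs with 3 row(s) of r.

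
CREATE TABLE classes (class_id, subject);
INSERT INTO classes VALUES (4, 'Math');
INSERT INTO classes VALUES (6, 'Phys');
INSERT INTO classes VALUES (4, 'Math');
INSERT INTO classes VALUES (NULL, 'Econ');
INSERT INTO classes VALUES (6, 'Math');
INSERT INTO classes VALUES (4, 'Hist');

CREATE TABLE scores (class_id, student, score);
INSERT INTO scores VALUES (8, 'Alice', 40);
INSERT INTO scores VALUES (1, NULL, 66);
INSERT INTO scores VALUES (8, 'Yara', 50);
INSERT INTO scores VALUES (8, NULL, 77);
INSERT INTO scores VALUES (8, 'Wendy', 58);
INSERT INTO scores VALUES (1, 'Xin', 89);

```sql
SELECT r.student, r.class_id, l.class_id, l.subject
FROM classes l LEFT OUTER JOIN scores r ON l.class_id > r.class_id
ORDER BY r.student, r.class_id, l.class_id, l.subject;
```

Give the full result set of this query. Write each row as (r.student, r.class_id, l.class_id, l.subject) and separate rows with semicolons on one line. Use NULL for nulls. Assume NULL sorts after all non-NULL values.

LEFT JOIN keeps every row from `classes`; unmatched rows get NULL for `scores`'s columns.
Matching on l.class_id > r.class_id. A NULL in a compared column never satisfies the condition.
Matched pairs: 10; unmatched l rows kept: 1.

(Xin, 1, 4, Hist); (Xin, 1, 4, Math); (Xin, 1, 4, Math); (Xin, 1, 6, Math); (Xin, 1, 6, Phys); (NULL, 1, 4, Hist); (NULL, 1, 4, Math); (NULL, 1, 4, Math); (NULL, 1, 6, Math); (NULL, 1, 6, Phys); (NULL, NULL, NULL, Econ)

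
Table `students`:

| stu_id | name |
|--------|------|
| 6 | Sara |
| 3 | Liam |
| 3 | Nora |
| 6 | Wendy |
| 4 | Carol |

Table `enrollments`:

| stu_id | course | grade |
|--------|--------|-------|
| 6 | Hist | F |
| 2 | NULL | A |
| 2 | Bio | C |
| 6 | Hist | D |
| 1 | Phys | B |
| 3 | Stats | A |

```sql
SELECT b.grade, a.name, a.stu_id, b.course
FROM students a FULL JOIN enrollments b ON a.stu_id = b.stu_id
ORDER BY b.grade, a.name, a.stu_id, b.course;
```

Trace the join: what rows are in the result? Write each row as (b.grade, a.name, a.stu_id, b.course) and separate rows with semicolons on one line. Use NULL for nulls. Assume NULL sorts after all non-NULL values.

(A, Liam, 3, Stats); (A, Nora, 3, Stats); (A, NULL, NULL, NULL); (B, NULL, NULL, Phys); (C, NULL, NULL, Bio); (D, Sara, 6, Hist); (D, Wendy, 6, Hist); (F, Sara, 6, Hist); (F, Wendy, 6, Hist); (NULL, Carol, 4, NULL)

FULL OUTER JOIN keeps every row from both sides; unmatched rows get NULL for the other side's columns.
Matching on a.stu_id = b.stu_id.
- a row (stu_id=6): matches 2 b row(s) → 2 output row(s).
- a row (stu_id=3): matches 1 b row(s) → 1 output row(s).
- a row (stu_id=3): matches 1 b row(s) → 1 output row(s).
- a row (stu_id=6): matches 2 b row(s) → 2 output row(s).
- a row (stu_id=4): no match → kept, b columns NULL.
- 3 row(s) from b found no a partner → padded with NULL.
After projecting and ordering:
b.grade | a.name | a.stu_id | b.course
A | Liam | 3 | Stats
A | Nora | 3 | Stats
A | NULL | NULL | NULL
B | NULL | NULL | Phys
C | NULL | NULL | Bio
D | Sara | 6 | Hist
D | Wendy | 6 | Hist
F | Sara | 6 | Hist
F | Wendy | 6 | Hist
NULL | Carol | 4 | NULL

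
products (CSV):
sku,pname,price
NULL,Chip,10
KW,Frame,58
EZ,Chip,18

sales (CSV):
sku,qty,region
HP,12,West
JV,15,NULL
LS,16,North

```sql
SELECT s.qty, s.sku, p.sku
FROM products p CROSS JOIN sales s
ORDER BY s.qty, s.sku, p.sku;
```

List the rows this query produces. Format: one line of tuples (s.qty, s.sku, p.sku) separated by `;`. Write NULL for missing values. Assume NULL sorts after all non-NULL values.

(12, HP, EZ); (12, HP, KW); (12, HP, NULL); (15, JV, EZ); (15, JV, KW); (15, JV, NULL); (16, LS, EZ); (16, LS, KW); (16, LS, NULL)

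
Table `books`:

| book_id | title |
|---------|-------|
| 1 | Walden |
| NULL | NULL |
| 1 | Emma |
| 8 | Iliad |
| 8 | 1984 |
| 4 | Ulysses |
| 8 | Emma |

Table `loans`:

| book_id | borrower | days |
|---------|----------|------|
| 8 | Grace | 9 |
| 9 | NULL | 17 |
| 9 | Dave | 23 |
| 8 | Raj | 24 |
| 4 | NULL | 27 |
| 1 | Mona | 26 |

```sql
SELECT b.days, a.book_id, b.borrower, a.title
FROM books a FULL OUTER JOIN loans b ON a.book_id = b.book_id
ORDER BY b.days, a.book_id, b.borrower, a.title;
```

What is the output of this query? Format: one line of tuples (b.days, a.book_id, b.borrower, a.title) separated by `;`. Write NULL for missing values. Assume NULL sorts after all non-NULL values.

(9, 8, Grace, 1984); (9, 8, Grace, Emma); (9, 8, Grace, Iliad); (17, NULL, NULL, NULL); (23, NULL, Dave, NULL); (24, 8, Raj, 1984); (24, 8, Raj, Emma); (24, 8, Raj, Iliad); (26, 1, Mona, Emma); (26, 1, Mona, Walden); (27, 4, NULL, Ulysses); (NULL, NULL, NULL, NULL)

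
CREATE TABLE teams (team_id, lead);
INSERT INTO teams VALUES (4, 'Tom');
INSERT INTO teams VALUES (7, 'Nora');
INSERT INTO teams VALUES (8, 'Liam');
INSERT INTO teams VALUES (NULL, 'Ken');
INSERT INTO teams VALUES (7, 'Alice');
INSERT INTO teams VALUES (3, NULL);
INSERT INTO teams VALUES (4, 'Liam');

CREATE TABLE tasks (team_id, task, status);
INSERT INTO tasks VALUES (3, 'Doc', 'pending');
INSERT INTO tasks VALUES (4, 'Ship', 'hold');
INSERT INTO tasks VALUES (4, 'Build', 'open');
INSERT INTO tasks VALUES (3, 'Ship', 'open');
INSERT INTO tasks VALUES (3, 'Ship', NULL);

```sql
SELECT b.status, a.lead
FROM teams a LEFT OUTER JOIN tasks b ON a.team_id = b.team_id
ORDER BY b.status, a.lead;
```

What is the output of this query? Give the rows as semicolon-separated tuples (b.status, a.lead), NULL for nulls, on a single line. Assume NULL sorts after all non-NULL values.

LEFT JOIN keeps every row from `teams`; unmatched rows get NULL for `tasks`'s columns.
Matching on a.team_id = b.team_id. A NULL in a compared column never satisfies the condition.
- a (team_id=4) pairs with 2 row(s) of b.
- a (team_id=7) has no partner → padded with NULL.
- a (team_id=8) has no partner → padded with NULL.
- a (team_id=NULL) has no partner → padded with NULL.
- a (team_id=7) has no partner → padded with NULL.
- a (team_id=3) pairs with 3 row(s) of b.
- a (team_id=4) pairs with 2 row(s) of b.

(hold, Liam); (hold, Tom); (open, Liam); (open, Tom); (open, NULL); (pending, NULL); (NULL, Alice); (NULL, Ken); (NULL, Liam); (NULL, Nora); (NULL, NULL)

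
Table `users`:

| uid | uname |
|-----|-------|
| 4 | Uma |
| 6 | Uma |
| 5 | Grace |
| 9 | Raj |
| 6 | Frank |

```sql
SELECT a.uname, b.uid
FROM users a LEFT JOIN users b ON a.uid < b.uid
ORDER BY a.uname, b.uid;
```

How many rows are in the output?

10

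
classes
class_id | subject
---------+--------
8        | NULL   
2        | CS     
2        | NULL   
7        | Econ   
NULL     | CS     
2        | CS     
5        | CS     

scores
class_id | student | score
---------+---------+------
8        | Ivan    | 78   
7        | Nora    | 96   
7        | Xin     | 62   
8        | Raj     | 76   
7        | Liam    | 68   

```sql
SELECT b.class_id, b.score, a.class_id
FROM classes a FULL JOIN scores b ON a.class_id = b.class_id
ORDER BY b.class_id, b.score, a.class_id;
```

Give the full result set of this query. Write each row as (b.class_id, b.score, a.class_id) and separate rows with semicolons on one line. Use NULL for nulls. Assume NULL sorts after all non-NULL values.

(7, 62, 7); (7, 68, 7); (7, 96, 7); (8, 76, 8); (8, 78, 8); (NULL, NULL, 2); (NULL, NULL, 2); (NULL, NULL, 2); (NULL, NULL, 5); (NULL, NULL, NULL)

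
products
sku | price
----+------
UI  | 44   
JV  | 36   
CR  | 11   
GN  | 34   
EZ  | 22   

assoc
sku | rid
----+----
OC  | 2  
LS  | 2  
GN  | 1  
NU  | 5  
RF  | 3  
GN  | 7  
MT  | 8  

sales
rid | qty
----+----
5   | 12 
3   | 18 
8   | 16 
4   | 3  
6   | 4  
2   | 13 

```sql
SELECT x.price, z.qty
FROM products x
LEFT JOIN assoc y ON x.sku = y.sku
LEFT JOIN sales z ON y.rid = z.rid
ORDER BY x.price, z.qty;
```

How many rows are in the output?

Step 1 — x LEFT JOIN y on sku → 6 row(s).
Then LEFT JOIN `sales z` on rid: each of those 6 rows is kept; rows whose y.rid has no match in z get NULL for z's columns.
Result: 6 row(s).

6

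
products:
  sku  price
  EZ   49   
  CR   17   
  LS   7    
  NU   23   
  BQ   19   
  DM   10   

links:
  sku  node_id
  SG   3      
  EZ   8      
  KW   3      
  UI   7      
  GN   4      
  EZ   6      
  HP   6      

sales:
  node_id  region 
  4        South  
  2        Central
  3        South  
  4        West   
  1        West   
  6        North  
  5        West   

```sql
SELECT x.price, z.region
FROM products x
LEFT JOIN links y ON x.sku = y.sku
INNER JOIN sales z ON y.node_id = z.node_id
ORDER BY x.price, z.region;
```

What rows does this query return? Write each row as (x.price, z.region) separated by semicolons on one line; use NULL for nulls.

(49, North)

Evaluate left to right. First `products x LEFT JOIN links y` on sku: 7 row(s).
Then INNER JOIN `sales z` on node_id: keep only rows whose y.node_id appears in z.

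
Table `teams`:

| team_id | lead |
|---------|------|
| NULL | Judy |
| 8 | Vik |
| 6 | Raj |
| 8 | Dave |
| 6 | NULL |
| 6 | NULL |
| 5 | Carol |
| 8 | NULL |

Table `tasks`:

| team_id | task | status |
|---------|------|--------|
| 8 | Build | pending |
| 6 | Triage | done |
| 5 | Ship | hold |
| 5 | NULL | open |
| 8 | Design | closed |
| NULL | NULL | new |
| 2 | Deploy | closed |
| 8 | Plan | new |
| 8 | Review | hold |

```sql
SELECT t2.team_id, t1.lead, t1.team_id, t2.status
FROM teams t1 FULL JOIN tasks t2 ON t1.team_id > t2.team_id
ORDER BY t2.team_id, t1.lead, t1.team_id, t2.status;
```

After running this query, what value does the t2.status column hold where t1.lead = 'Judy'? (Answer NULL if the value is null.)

FULL OUTER JOIN keeps every row from both sides; unmatched rows get NULL for the other side's columns.
Matching on t1.team_id > t2.team_id. A NULL in a compared column never satisfies the condition.
- team_id=NULL: no t2 row matches, row kept with t2 columns NULL.
- team_id=8: 4 matching t2 row(s), so 4 row(s) emitted.
- team_id=6: 3 matching t2 row(s), so 3 row(s) emitted.
- team_id=8: 4 matching t2 row(s), so 4 row(s) emitted.
- team_id=6: 3 matching t2 row(s), so 3 row(s) emitted.
- team_id=6: 3 matching t2 row(s), so 3 row(s) emitted.
- team_id=5: 1 matching t2 row(s), so 1 row(s) emitted.
- team_id=8: 4 matching t2 row(s), so 4 row(s) emitted.
- 5 row(s) from t2 found no t1 partner → padded with NULL.

NULL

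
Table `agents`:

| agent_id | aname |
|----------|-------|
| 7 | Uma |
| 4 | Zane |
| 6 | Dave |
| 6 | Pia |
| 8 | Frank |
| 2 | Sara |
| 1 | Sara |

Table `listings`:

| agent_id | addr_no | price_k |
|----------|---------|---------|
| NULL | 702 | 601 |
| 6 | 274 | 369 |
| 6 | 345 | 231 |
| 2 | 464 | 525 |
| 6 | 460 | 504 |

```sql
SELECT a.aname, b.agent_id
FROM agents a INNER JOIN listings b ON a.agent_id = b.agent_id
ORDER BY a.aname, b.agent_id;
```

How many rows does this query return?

7

INNER JOIN keeps only pairs where the ON condition holds.
Matching on a.agent_id = b.agent_id. A NULL in a compared column never satisfies the condition.
- a row (agent_id=7): no match → dropped.
- a row (agent_id=4): no match → dropped.
- a row (agent_id=6): matches 3 b row(s) → 3 output row(s).
- a row (agent_id=6): matches 3 b row(s) → 3 output row(s).
- a row (agent_id=8): no match → dropped.
- a row (agent_id=2): matches 1 b row(s) → 1 output row(s).
- a row (agent_id=1): no match → dropped.
Total: 7 rows.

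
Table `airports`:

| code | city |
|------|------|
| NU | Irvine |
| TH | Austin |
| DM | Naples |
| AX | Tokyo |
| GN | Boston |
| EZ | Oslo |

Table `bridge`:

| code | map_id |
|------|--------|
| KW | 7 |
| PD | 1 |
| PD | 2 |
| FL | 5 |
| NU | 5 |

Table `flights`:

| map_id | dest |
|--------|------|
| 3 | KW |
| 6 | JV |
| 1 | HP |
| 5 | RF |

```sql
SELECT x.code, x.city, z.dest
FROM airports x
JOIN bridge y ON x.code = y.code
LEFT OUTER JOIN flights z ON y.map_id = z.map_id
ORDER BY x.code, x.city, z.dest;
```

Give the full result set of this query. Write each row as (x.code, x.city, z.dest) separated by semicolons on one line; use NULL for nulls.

(NU, Irvine, RF)

Evaluate left to right. First `airports x INNER JOIN bridge y` on code: 1 row(s).
Then LEFT JOIN `flights z` on map_id: each of those 1 rows is kept; rows whose y.map_id has no match in z get NULL for z's columns.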